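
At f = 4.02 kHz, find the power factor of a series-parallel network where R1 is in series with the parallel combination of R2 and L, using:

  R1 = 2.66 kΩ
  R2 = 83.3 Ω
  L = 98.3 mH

Step 1 — Angular frequency: ω = 2π·f = 2π·4020 = 2.526e+04 rad/s.
Step 2 — Component impedances:
  R1: Z = R = 2660 Ω
  R2: Z = R = 83.3 Ω
  L: Z = jωL = j·2.526e+04·0.0983 = 0 + j2483 Ω
Step 3 — Parallel branch: R2 || L = 1/(1/R2 + 1/L) = 83.21 + j2.792 Ω.
Step 4 — Series with R1: Z_total = R1 + (R2 || L) = 2743 + j2.792 Ω = 2743∠0.1° Ω.
Step 5 — Power factor: PF = cos(φ) = Re(Z)/|Z| = 2743/2743 = 1.
Step 6 — Type: Im(Z) = 2.792 ⇒ lagging (phase φ = 0.1°).

PF = 1 (lagging, φ = 0.1°)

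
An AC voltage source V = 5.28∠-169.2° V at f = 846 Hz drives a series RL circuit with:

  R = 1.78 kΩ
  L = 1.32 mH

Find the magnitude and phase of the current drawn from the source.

Step 1 — Angular frequency: ω = 2π·f = 2π·846 = 5316 rad/s.
Step 2 — Component impedances:
  R: Z = R = 1780 Ω
  L: Z = jωL = j·5316·0.00132 = 0 + j7.017 Ω
Step 3 — Series combination: Z_total = R + L = 1780 + j7.017 Ω = 1780∠0.2° Ω.
Step 4 — Source phasor: V = 5.28∠-169.2° V = -5.186 - j0.9894 V.
Step 5 — Ohm's law: I = V / Z_total = (-5.186 - j0.9894) / (1780 + j7.017) = -0.002916 - j0.0005443 A.
Step 6 — Convert to polar: |I| = 0.002966 A, ∠I = -169.4°.

I = 0.002966∠-169.4° A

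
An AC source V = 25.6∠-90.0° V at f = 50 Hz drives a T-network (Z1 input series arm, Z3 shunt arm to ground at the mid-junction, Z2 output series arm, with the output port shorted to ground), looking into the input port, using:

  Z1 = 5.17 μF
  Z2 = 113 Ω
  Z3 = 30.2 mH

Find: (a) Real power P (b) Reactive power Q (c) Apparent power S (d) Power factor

Step 1 — Angular frequency: ω = 2π·f = 2π·50 = 314.2 rad/s.
Step 2 — Component impedances:
  Z1: Z = 1/(jωC) = -j/(ω·C) = 0 - j615.7 Ω
  Z2: Z = R = 113 Ω
  Z3: Z = jωL = j·314.2·0.0302 = 0 + j9.488 Ω
Step 3 — With the output port shorted to ground, the output series arm Z2 runs from the junction to ground; the shunt arm Z3 also runs from the junction to ground. They appear in parallel: Z3 || Z2 = 0.791 + j9.421 Ω.
Step 4 — Series with input arm Z1: Z_in = Z1 + (Z3 || Z2) = 0.791 - j606.3 Ω = 606.3∠-89.9° Ω.
Step 5 — Source phasor: V = 25.6∠-90.0° V = 0 - j25.6 V.
Step 6 — Current: I = V / Z = 0.04223 - j5.509e-05 A = 0.04223∠-0.1° A.
Step 7 — Complex power: S = V·I* = 0.00141 - j1.081 VA.
Step 8 — Real power: P = Re(S) = 0.00141 W.
Step 9 — Reactive power: Q = Im(S) = -1.081 VAR.
Step 10 — Apparent power: |S| = 1.081 VA.
Step 11 — Power factor: PF = P/|S| = 0.001305 (leading).

(a) P = 0.00141 W  (b) Q = -1.081 VAR  (c) S = 1.081 VA  (d) PF = 0.001305 (leading)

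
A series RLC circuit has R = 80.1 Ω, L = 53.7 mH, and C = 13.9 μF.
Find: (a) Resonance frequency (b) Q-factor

Step 1 — Resonance condition Im(Z)=0 gives ω₀ = 1/√(LC).
Step 2 — ω₀ = 1/√(0.0537·1.39e-05) = 1157 rad/s.
Step 3 — f₀ = ω₀/(2π) = 184.2 Hz.
Step 4 — Series Q: Q = ω₀L/R = 1157·0.0537/80.1 = 0.776.

(a) f₀ = 184.2 Hz  (b) Q = 0.776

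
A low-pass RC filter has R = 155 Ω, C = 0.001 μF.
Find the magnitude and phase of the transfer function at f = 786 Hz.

Step 1 — Angular frequency: ω = 2π·786 = 4939 rad/s.
Step 2 — Transfer function: H(jω) = 1/(1 + jωRC).
Step 3 — Denominator: 1 + jωRC = 1 + j·4939·155·1e-09 = 1 + j0.0007655.
Step 4 — H = 1 - j0.0007655.
Step 5 — Magnitude: |H| = 1 (-0.0 dB); phase: φ = -0.0°.

|H| = 1 (-0.0 dB), φ = -0.0°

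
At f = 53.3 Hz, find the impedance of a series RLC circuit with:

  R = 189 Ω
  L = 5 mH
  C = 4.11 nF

Step 1 — Angular frequency: ω = 2π·f = 2π·53.3 = 334.9 rad/s.
Step 2 — Component impedances:
  R: Z = R = 189 Ω
  L: Z = jωL = j·334.9·0.005 = 0 + j1.674 Ω
  C: Z = 1/(jωC) = -j/(ω·C) = 0 - j7.265e+05 Ω
Step 3 — Series combination: Z_total = R + L + C = 189 - j7.265e+05 Ω = 7.265e+05∠-90.0° Ω.

Z = 189 - j7.265e+05 Ω = 7.265e+05∠-90.0° Ω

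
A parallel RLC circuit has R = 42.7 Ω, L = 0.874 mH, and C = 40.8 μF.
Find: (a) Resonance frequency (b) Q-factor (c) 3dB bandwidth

Step 1 — Resonance: ω₀ = 1/√(LC) = 1/√(0.000874·4.08e-05) = 5296 rad/s.
Step 2 — f₀ = ω₀/(2π) = 842.8 Hz.
Step 3 — Parallel Q: Q = R/(ω₀L) = 42.7/(5296·0.000874) = 9.226.
Step 4 — Bandwidth: Δω = ω₀/Q = 574 rad/s; BW = Δω/(2π) = 91.35 Hz.

(a) f₀ = 842.8 Hz  (b) Q = 9.226  (c) BW = 91.35 Hz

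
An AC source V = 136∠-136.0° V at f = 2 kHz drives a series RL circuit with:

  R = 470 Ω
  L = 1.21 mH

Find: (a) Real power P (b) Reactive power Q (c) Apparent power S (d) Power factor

Step 1 — Angular frequency: ω = 2π·f = 2π·2000 = 1.257e+04 rad/s.
Step 2 — Component impedances:
  R: Z = R = 470 Ω
  L: Z = jωL = j·1.257e+04·0.00121 = 0 + j15.21 Ω
Step 3 — Series combination: Z_total = R + L = 470 + j15.21 Ω = 470.2∠1.9° Ω.
Step 4 — Source phasor: V = 136∠-136.0° V = -97.83 - j94.47 V.
Step 5 — Current: I = V / Z = -0.2144 - j0.1941 A = 0.2892∠-137.9° A.
Step 6 — Complex power: S = V·I* = 39.31 + j1.272 VA.
Step 7 — Real power: P = Re(S) = 39.31 W.
Step 8 — Reactive power: Q = Im(S) = 1.272 VAR.
Step 9 — Apparent power: |S| = 39.33 VA.
Step 10 — Power factor: PF = P/|S| = 0.9995 (lagging).

(a) P = 39.31 W  (b) Q = 1.272 VAR  (c) S = 39.33 VA  (d) PF = 0.9995 (lagging)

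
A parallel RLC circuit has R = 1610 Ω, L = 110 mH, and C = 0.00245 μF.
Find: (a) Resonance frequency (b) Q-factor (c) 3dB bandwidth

Step 1 — Resonance: ω₀ = 1/√(LC) = 1/√(0.11·2.45e-09) = 6.091e+04 rad/s.
Step 2 — f₀ = ω₀/(2π) = 9695 Hz.
Step 3 — Parallel Q: Q = R/(ω₀L) = 1610/(6.091e+04·0.11) = 0.2403.
Step 4 — Bandwidth: Δω = ω₀/Q = 2.535e+05 rad/s; BW = Δω/(2π) = 4.035e+04 Hz.

(a) f₀ = 9695 Hz  (b) Q = 0.2403  (c) BW = 4.035e+04 Hz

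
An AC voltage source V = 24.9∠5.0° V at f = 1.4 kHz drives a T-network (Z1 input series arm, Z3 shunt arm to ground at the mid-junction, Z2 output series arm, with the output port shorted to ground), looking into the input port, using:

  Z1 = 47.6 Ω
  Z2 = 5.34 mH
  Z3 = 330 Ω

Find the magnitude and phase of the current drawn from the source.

Step 1 — Angular frequency: ω = 2π·f = 2π·1400 = 8796 rad/s.
Step 2 — Component impedances:
  Z1: Z = R = 47.6 Ω
  Z2: Z = jωL = j·8796·0.00534 = 0 + j46.97 Ω
  Z3: Z = R = 330 Ω
Step 3 — With the output port shorted to ground, the output series arm Z2 runs from the junction to ground; the shunt arm Z3 also runs from the junction to ground. They appear in parallel: Z3 || Z2 = 6.553 + j46.04 Ω.
Step 4 — Series with input arm Z1: Z_in = Z1 + (Z3 || Z2) = 54.15 + j46.04 Ω = 71.08∠40.4° Ω.
Step 5 — Source phasor: V = 24.9∠5.0° V = 24.81 + j2.17 V.
Step 6 — Ohm's law: I = V / Z_total = (24.81 + j2.17) / (54.15 + j46.04) = 0.2857 - j0.2028 A.
Step 7 — Convert to polar: |I| = 0.3503 A, ∠I = -35.4°.

I = 0.3503∠-35.4° A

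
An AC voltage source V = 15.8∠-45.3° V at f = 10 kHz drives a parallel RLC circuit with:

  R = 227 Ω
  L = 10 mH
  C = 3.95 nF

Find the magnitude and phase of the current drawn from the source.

Step 1 — Angular frequency: ω = 2π·f = 2π·1e+04 = 6.283e+04 rad/s.
Step 2 — Component impedances:
  R: Z = R = 227 Ω
  L: Z = jωL = j·6.283e+04·0.01 = 0 + j628.3 Ω
  C: Z = 1/(jωC) = -j/(ω·C) = 0 - j4029 Ω
Step 3 — Parallel combination: 1/Z_total = 1/R + 1/L + 1/C; Z_total = 207.7 + j63.33 Ω = 217.1∠17.0° Ω.
Step 4 — Source phasor: V = 15.8∠-45.3° V = 11.11 - j11.23 V.
Step 5 — Ohm's law: I = V / Z_total = (11.11 - j11.23) / (207.7 + j63.33) = 0.03387 - j0.0644 A.
Step 6 — Convert to polar: |I| = 0.07277 A, ∠I = -62.3°.

I = 0.07277∠-62.3° A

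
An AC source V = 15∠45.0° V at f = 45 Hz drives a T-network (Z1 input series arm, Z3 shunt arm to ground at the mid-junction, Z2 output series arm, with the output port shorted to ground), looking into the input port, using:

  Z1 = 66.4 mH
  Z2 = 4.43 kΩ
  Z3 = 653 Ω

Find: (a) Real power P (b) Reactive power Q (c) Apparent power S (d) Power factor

Step 1 — Angular frequency: ω = 2π·f = 2π·45 = 282.7 rad/s.
Step 2 — Component impedances:
  Z1: Z = jωL = j·282.7·0.0664 = 0 + j18.77 Ω
  Z2: Z = R = 4430 Ω
  Z3: Z = R = 653 Ω
Step 3 — With the output port shorted to ground, the output series arm Z2 runs from the junction to ground; the shunt arm Z3 also runs from the junction to ground. They appear in parallel: Z3 || Z2 = 569.1 Ω.
Step 4 — Series with input arm Z1: Z_in = Z1 + (Z3 || Z2) = 569.1 + j18.77 Ω = 569.4∠1.9° Ω.
Step 5 — Source phasor: V = 15∠45.0° V = 10.61 + j10.61 V.
Step 6 — Current: I = V / Z = 0.01923 + j0.018 A = 0.02634∠43.1° A.
Step 7 — Complex power: S = V·I* = 0.3949 + j0.01303 VA.
Step 8 — Real power: P = Re(S) = 0.3949 W.
Step 9 — Reactive power: Q = Im(S) = 0.01303 VAR.
Step 10 — Apparent power: |S| = 0.3951 VA.
Step 11 — Power factor: PF = P/|S| = 0.9995 (lagging).

(a) P = 0.3949 W  (b) Q = 0.01303 VAR  (c) S = 0.3951 VA  (d) PF = 0.9995 (lagging)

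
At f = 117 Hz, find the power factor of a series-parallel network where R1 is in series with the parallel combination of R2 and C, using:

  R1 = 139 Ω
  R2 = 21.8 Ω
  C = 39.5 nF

Step 1 — Angular frequency: ω = 2π·f = 2π·117 = 735.1 rad/s.
Step 2 — Component impedances:
  R1: Z = R = 139 Ω
  R2: Z = R = 21.8 Ω
  C: Z = 1/(jωC) = -j/(ω·C) = 0 - j3.444e+04 Ω
Step 3 — Parallel branch: R2 || C = 1/(1/R2 + 1/C) = 21.8 - j0.0138 Ω.
Step 4 — Series with R1: Z_total = R1 + (R2 || C) = 160.8 - j0.0138 Ω = 160.8∠-0.0° Ω.
Step 5 — Power factor: PF = cos(φ) = Re(Z)/|Z| = 160.8/160.8 = 1.
Step 6 — Type: Im(Z) = -0.0138 ⇒ leading (phase φ = -0.0°).

PF = 1 (leading, φ = -0.0°)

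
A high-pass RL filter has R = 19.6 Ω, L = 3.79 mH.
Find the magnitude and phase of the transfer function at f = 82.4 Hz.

Step 1 — Angular frequency: ω = 2π·82.4 = 517.7 rad/s.
Step 2 — Transfer function: H(jω) = jωL/(R + jωL).
Step 3 — Numerator jωL = j·1.962; denominator R + jωL = 19.6 + j1.962.
Step 4 — H = 0.009923 + j0.09912.
Step 5 — Magnitude: |H| = 0.09961 (-20.0 dB); phase: φ = 84.3°.

|H| = 0.09961 (-20.0 dB), φ = 84.3°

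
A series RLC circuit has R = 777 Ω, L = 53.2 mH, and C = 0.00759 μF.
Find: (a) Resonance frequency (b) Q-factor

Step 1 — Resonance condition Im(Z)=0 gives ω₀ = 1/√(LC).
Step 2 — ω₀ = 1/√(0.0532·7.59e-09) = 4.976e+04 rad/s.
Step 3 — f₀ = ω₀/(2π) = 7920 Hz.
Step 4 — Series Q: Q = ω₀L/R = 4.976e+04·0.0532/777 = 3.407.

(a) f₀ = 7920 Hz  (b) Q = 3.407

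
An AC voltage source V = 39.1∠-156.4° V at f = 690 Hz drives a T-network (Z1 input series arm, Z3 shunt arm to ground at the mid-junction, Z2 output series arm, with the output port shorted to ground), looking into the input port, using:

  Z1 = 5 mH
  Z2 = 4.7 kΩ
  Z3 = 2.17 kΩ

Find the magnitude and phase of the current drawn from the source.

Step 1 — Angular frequency: ω = 2π·f = 2π·690 = 4335 rad/s.
Step 2 — Component impedances:
  Z1: Z = jωL = j·4335·0.005 = 0 + j21.68 Ω
  Z2: Z = R = 4700 Ω
  Z3: Z = R = 2170 Ω
Step 3 — With the output port shorted to ground, the output series arm Z2 runs from the junction to ground; the shunt arm Z3 also runs from the junction to ground. They appear in parallel: Z3 || Z2 = 1485 Ω.
Step 4 — Series with input arm Z1: Z_in = Z1 + (Z3 || Z2) = 1485 + j21.68 Ω = 1485∠0.8° Ω.
Step 5 — Source phasor: V = 39.1∠-156.4° V = -35.83 - j15.65 V.
Step 6 — Ohm's law: I = V / Z_total = (-35.83 - j15.65) / (1485 + j21.68) = -0.02428 - j0.01019 A.
Step 7 — Convert to polar: |I| = 0.02633 A, ∠I = -157.2°.

I = 0.02633∠-157.2° A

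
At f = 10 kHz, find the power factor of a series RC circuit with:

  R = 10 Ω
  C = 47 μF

Step 1 — Angular frequency: ω = 2π·f = 2π·1e+04 = 6.283e+04 rad/s.
Step 2 — Component impedances:
  R: Z = R = 10 Ω
  C: Z = 1/(jωC) = -j/(ω·C) = 0 - j0.3386 Ω
Step 3 — Series combination: Z_total = R + C = 10 - j0.3386 Ω = 10.01∠-1.9° Ω.
Step 4 — Power factor: PF = cos(φ) = Re(Z)/|Z| = 10/10.006 = 0.9994.
Step 5 — Type: Im(Z) = -0.3386 ⇒ leading (phase φ = -1.9°).

PF = 0.9994 (leading, φ = -1.9°)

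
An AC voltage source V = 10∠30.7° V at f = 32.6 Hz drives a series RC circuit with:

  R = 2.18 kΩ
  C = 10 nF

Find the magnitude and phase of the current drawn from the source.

Step 1 — Angular frequency: ω = 2π·f = 2π·32.6 = 204.8 rad/s.
Step 2 — Component impedances:
  R: Z = R = 2180 Ω
  C: Z = 1/(jωC) = -j/(ω·C) = 0 - j4.882e+05 Ω
Step 3 — Series combination: Z_total = R + C = 2180 - j4.882e+05 Ω = 4.882e+05∠-89.7° Ω.
Step 4 — Source phasor: V = 10∠30.7° V = 8.599 + j5.105 V.
Step 5 — Ohm's law: I = V / Z_total = (8.599 + j5.105) / (2180 - j4.882e+05) = -1.038e-05 + j1.766e-05 A.
Step 6 — Convert to polar: |I| = 2.048e-05 A, ∠I = 120.4°.

I = 2.048e-05∠120.4° A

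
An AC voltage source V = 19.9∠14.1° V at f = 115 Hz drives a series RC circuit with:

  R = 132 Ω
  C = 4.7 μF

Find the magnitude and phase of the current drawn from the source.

Step 1 — Angular frequency: ω = 2π·f = 2π·115 = 722.6 rad/s.
Step 2 — Component impedances:
  R: Z = R = 132 Ω
  C: Z = 1/(jωC) = -j/(ω·C) = 0 - j294.5 Ω
Step 3 — Series combination: Z_total = R + C = 132 - j294.5 Ω = 322.7∠-65.9° Ω.
Step 4 — Source phasor: V = 19.9∠14.1° V = 19.3 + j4.848 V.
Step 5 — Ohm's law: I = V / Z_total = (19.3 + j4.848) / (132 - j294.5) = 0.01076 + j0.06072 A.
Step 6 — Convert to polar: |I| = 0.06167 A, ∠I = 80.0°.

I = 0.06167∠80.0° A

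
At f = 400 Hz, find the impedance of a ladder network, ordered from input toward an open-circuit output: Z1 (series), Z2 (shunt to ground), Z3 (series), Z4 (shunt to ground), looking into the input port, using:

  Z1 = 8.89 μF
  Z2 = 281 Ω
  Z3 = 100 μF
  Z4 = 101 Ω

Step 1 — Angular frequency: ω = 2π·f = 2π·400 = 2513 rad/s.
Step 2 — Component impedances:
  Z1: Z = 1/(jωC) = -j/(ω·C) = 0 - j44.76 Ω
  Z2: Z = R = 281 Ω
  Z3: Z = 1/(jωC) = -j/(ω·C) = 0 - j3.979 Ω
  Z4: Z = R = 101 Ω
Step 3 — Ladder network (open output): work backward from the far end, alternating series and parallel combinations. Z_in = 74.32 - j46.91 Ω = 87.88∠-32.3° Ω.

Z = 74.32 - j46.91 Ω = 87.88∠-32.3° Ω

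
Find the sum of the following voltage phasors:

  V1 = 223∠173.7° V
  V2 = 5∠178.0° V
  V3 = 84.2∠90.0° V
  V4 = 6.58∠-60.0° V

Step 1 — Convert each phasor to rectangular form:
  V1 = 223·(cos(173.7°) + j·sin(173.7°)) = -221.7 + j24.47 V
  V2 = 5·(cos(178.0°) + j·sin(178.0°)) = -4.997 + j0.1745 V
  V3 = 84.2·(cos(90.0°) + j·sin(90.0°)) = 0 + j84.2 V
  V4 = 6.58·(cos(-60.0°) + j·sin(-60.0°)) = 3.29 - j5.698 V
Step 2 — Sum components: V_total = -223.4 + j103.1 V.
Step 3 — Convert to polar: |V_total| = 246 V, ∠V_total = 155.2°.

V_total = 246∠155.2° V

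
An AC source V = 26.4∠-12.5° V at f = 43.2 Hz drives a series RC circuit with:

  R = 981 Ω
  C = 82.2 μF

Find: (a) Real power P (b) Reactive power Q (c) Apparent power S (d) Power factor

Step 1 — Angular frequency: ω = 2π·f = 2π·43.2 = 271.4 rad/s.
Step 2 — Component impedances:
  R: Z = R = 981 Ω
  C: Z = 1/(jωC) = -j/(ω·C) = 0 - j44.82 Ω
Step 3 — Series combination: Z_total = R + C = 981 - j44.82 Ω = 982∠-2.6° Ω.
Step 4 — Source phasor: V = 26.4∠-12.5° V = 25.77 - j5.714 V.
Step 5 — Current: I = V / Z = 0.02648 - j0.004615 A = 0.02688∠-9.9° A.
Step 6 — Complex power: S = V·I* = 0.709 - j0.03239 VA.
Step 7 — Real power: P = Re(S) = 0.709 W.
Step 8 — Reactive power: Q = Im(S) = -0.03239 VAR.
Step 9 — Apparent power: |S| = 0.7097 VA.
Step 10 — Power factor: PF = P/|S| = 0.999 (leading).

(a) P = 0.709 W  (b) Q = -0.03239 VAR  (c) S = 0.7097 VA  (d) PF = 0.999 (leading)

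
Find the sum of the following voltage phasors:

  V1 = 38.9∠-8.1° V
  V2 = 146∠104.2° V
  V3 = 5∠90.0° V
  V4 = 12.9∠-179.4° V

Step 1 — Convert each phasor to rectangular form:
  V1 = 38.9·(cos(-8.1°) + j·sin(-8.1°)) = 38.51 - j5.481 V
  V2 = 146·(cos(104.2°) + j·sin(104.2°)) = -35.81 + j141.5 V
  V3 = 5·(cos(90.0°) + j·sin(90.0°)) = 0 + j5 V
  V4 = 12.9·(cos(-179.4°) + j·sin(-179.4°)) = -12.9 - j0.1351 V
Step 2 — Sum components: V_total = -10.2 + j140.9 V.
Step 3 — Convert to polar: |V_total| = 141.3 V, ∠V_total = 94.1°.

V_total = 141.3∠94.1° V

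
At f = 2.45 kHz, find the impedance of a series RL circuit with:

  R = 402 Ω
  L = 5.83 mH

Step 1 — Angular frequency: ω = 2π·f = 2π·2450 = 1.539e+04 rad/s.
Step 2 — Component impedances:
  R: Z = R = 402 Ω
  L: Z = jωL = j·1.539e+04·0.00583 = 0 + j89.75 Ω
Step 3 — Series combination: Z_total = R + L = 402 + j89.75 Ω = 411.9∠12.6° Ω.

Z = 402 + j89.75 Ω = 411.9∠12.6° Ω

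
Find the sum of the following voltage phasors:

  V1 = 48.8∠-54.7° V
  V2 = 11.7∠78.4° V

Step 1 — Convert each phasor to rectangular form:
  V1 = 48.8·(cos(-54.7°) + j·sin(-54.7°)) = 28.2 - j39.83 V
  V2 = 11.7·(cos(78.4°) + j·sin(78.4°)) = 2.353 + j11.46 V
Step 2 — Sum components: V_total = 30.55 - j28.37 V.
Step 3 — Convert to polar: |V_total| = 41.69 V, ∠V_total = -42.9°.

V_total = 41.69∠-42.9° V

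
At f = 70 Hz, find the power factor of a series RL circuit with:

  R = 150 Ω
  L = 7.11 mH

Step 1 — Angular frequency: ω = 2π·f = 2π·70 = 439.8 rad/s.
Step 2 — Component impedances:
  R: Z = R = 150 Ω
  L: Z = jωL = j·439.8·0.00711 = 0 + j3.127 Ω
Step 3 — Series combination: Z_total = R + L = 150 + j3.127 Ω = 150∠1.2° Ω.
Step 4 — Power factor: PF = cos(φ) = Re(Z)/|Z| = 150/150.03 = 0.9998.
Step 5 — Type: Im(Z) = 3.127 ⇒ lagging (phase φ = 1.2°).

PF = 0.9998 (lagging, φ = 1.2°)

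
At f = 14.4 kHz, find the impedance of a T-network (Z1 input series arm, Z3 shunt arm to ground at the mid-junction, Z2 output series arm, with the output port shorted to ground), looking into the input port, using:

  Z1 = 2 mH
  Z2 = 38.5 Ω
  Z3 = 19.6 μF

Step 1 — Angular frequency: ω = 2π·f = 2π·1.44e+04 = 9.048e+04 rad/s.
Step 2 — Component impedances:
  Z1: Z = jωL = j·9.048e+04·0.002 = 0 + j181 Ω
  Z2: Z = R = 38.5 Ω
  Z3: Z = 1/(jωC) = -j/(ω·C) = 0 - j0.5639 Ω
Step 3 — With the output port shorted to ground, the output series arm Z2 runs from the junction to ground; the shunt arm Z3 also runs from the junction to ground. They appear in parallel: Z3 || Z2 = 0.008258 - j0.5638 Ω.
Step 4 — Series with input arm Z1: Z_in = Z1 + (Z3 || Z2) = 0.008258 + j180.4 Ω = 180.4∠90.0° Ω.

Z = 0.008258 + j180.4 Ω = 180.4∠90.0° Ω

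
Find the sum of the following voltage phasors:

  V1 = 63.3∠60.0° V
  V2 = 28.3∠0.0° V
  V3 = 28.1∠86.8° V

Step 1 — Convert each phasor to rectangular form:
  V1 = 63.3·(cos(60.0°) + j·sin(60.0°)) = 31.65 + j54.82 V
  V2 = 28.3·(cos(0.0°) + j·sin(0.0°)) = 28.3 V
  V3 = 28.1·(cos(86.8°) + j·sin(86.8°)) = 1.569 + j28.06 V
Step 2 — Sum components: V_total = 61.52 + j82.88 V.
Step 3 — Convert to polar: |V_total| = 103.2 V, ∠V_total = 53.4°.

V_total = 103.2∠53.4° V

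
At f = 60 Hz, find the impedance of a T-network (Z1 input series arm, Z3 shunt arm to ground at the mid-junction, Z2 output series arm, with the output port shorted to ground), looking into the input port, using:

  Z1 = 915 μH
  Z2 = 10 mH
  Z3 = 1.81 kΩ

Step 1 — Angular frequency: ω = 2π·f = 2π·60 = 377 rad/s.
Step 2 — Component impedances:
  Z1: Z = jωL = j·377·0.000915 = 0 + j0.3449 Ω
  Z2: Z = jωL = j·377·0.01 = 0 + j3.77 Ω
  Z3: Z = R = 1810 Ω
Step 3 — With the output port shorted to ground, the output series arm Z2 runs from the junction to ground; the shunt arm Z3 also runs from the junction to ground. They appear in parallel: Z3 || Z2 = 0.007852 + j3.77 Ω.
Step 4 — Series with input arm Z1: Z_in = Z1 + (Z3 || Z2) = 0.007852 + j4.115 Ω = 4.115∠89.9° Ω.

Z = 0.007852 + j4.115 Ω = 4.115∠89.9° Ω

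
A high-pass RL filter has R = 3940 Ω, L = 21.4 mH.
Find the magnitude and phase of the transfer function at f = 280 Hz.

Step 1 — Angular frequency: ω = 2π·280 = 1759 rad/s.
Step 2 — Transfer function: H(jω) = jωL/(R + jωL).
Step 3 — Numerator jωL = j·37.65; denominator R + jωL = 3940 + j37.65.
Step 4 — H = 9.13e-05 + j0.009555.
Step 5 — Magnitude: |H| = 0.009555 (-40.4 dB); phase: φ = 89.5°.

|H| = 0.009555 (-40.4 dB), φ = 89.5°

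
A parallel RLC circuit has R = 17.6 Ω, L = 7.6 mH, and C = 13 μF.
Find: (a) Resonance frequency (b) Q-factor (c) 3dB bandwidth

Step 1 — Resonance: ω₀ = 1/√(LC) = 1/√(0.0076·1.3e-05) = 3181 rad/s.
Step 2 — f₀ = ω₀/(2π) = 506.3 Hz.
Step 3 — Parallel Q: Q = R/(ω₀L) = 17.6/(3181·0.0076) = 0.7279.
Step 4 — Bandwidth: Δω = ω₀/Q = 4371 rad/s; BW = Δω/(2π) = 695.6 Hz.

(a) f₀ = 506.3 Hz  (b) Q = 0.7279  (c) BW = 695.6 Hz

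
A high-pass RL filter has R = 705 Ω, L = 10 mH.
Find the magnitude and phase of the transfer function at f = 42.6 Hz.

Step 1 — Angular frequency: ω = 2π·42.6 = 267.7 rad/s.
Step 2 — Transfer function: H(jω) = jωL/(R + jωL).
Step 3 — Numerator jωL = j·2.677; denominator R + jωL = 705 + j2.677.
Step 4 — H = 1.441e-05 + j0.003797.
Step 5 — Magnitude: |H| = 0.003797 (-48.4 dB); phase: φ = 89.8°.

|H| = 0.003797 (-48.4 dB), φ = 89.8°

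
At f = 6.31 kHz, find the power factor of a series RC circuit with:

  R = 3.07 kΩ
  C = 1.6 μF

Step 1 — Angular frequency: ω = 2π·f = 2π·6310 = 3.965e+04 rad/s.
Step 2 — Component impedances:
  R: Z = R = 3070 Ω
  C: Z = 1/(jωC) = -j/(ω·C) = 0 - j15.76 Ω
Step 3 — Series combination: Z_total = R + C = 3070 - j15.76 Ω = 3070∠-0.3° Ω.
Step 4 — Power factor: PF = cos(φ) = Re(Z)/|Z| = 3070/3070 = 1.
Step 5 — Type: Im(Z) = -15.76 ⇒ leading (phase φ = -0.3°).

PF = 1 (leading, φ = -0.3°)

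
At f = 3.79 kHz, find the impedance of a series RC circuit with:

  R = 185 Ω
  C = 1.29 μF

Step 1 — Angular frequency: ω = 2π·f = 2π·3790 = 2.381e+04 rad/s.
Step 2 — Component impedances:
  R: Z = R = 185 Ω
  C: Z = 1/(jωC) = -j/(ω·C) = 0 - j32.55 Ω
Step 3 — Series combination: Z_total = R + C = 185 - j32.55 Ω = 187.8∠-10.0° Ω.

Z = 185 - j32.55 Ω = 187.8∠-10.0° Ω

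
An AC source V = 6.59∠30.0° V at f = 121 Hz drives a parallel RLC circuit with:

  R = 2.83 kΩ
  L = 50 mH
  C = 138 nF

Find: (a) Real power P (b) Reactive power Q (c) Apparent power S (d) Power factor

Step 1 — Angular frequency: ω = 2π·f = 2π·121 = 760.3 rad/s.
Step 2 — Component impedances:
  R: Z = R = 2830 Ω
  L: Z = jωL = j·760.3·0.05 = 0 + j38.01 Ω
  C: Z = 1/(jωC) = -j/(ω·C) = 0 - j9531 Ω
Step 3 — Parallel combination: 1/Z_total = 1/R + 1/L + 1/C; Z_total = 0.5146 + j38.16 Ω = 38.16∠89.2° Ω.
Step 4 — Source phasor: V = 6.59∠30.0° V = 5.707 + j3.295 V.
Step 5 — Current: I = V / Z = 0.08835 - j0.1484 A = 0.1727∠-59.2° A.
Step 6 — Complex power: S = V·I* = 0.01535 + j1.138 VA.
Step 7 — Real power: P = Re(S) = 0.01535 W.
Step 8 — Reactive power: Q = Im(S) = 1.138 VAR.
Step 9 — Apparent power: |S| = 1.138 VA.
Step 10 — Power factor: PF = P/|S| = 0.01348 (lagging).

(a) P = 0.01535 W  (b) Q = 1.138 VAR  (c) S = 1.138 VA  (d) PF = 0.01348 (lagging)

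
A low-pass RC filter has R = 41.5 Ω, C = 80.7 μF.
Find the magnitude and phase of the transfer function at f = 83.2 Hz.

Step 1 — Angular frequency: ω = 2π·83.2 = 522.8 rad/s.
Step 2 — Transfer function: H(jω) = 1/(1 + jωRC).
Step 3 — Denominator: 1 + jωRC = 1 + j·522.8·41.5·8.07e-05 = 1 + j1.751.
Step 4 — H = 0.246 - j0.4307.
Step 5 — Magnitude: |H| = 0.496 (-6.1 dB); phase: φ = -60.3°.

|H| = 0.496 (-6.1 dB), φ = -60.3°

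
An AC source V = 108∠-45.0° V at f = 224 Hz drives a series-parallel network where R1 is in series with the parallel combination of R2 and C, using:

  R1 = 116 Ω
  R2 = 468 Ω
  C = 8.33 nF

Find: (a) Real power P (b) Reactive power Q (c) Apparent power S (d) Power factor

Step 1 — Angular frequency: ω = 2π·f = 2π·224 = 1407 rad/s.
Step 2 — Component impedances:
  R1: Z = R = 116 Ω
  R2: Z = R = 468 Ω
  C: Z = 1/(jωC) = -j/(ω·C) = 0 - j8.53e+04 Ω
Step 3 — Parallel branch: R2 || C = 1/(1/R2 + 1/C) = 468 - j2.568 Ω.
Step 4 — Series with R1: Z_total = R1 + (R2 || C) = 584 - j2.568 Ω = 584∠-0.3° Ω.
Step 5 — Source phasor: V = 108∠-45.0° V = 76.37 - j76.37 V.
Step 6 — Current: I = V / Z = 0.1313 - j0.1302 A = 0.1849∠-44.7° A.
Step 7 — Complex power: S = V·I* = 19.97 - j0.08782 VA.
Step 8 — Real power: P = Re(S) = 19.97 W.
Step 9 — Reactive power: Q = Im(S) = -0.08782 VAR.
Step 10 — Apparent power: |S| = 19.97 VA.
Step 11 — Power factor: PF = P/|S| = 1 (leading).

(a) P = 19.97 W  (b) Q = -0.08782 VAR  (c) S = 19.97 VA  (d) PF = 1 (leading)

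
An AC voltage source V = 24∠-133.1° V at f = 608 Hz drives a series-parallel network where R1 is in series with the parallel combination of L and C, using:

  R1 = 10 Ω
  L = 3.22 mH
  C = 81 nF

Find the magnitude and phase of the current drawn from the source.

Step 1 — Angular frequency: ω = 2π·f = 2π·608 = 3820 rad/s.
Step 2 — Component impedances:
  R1: Z = R = 10 Ω
  L: Z = jωL = j·3820·0.00322 = 0 + j12.3 Ω
  C: Z = 1/(jωC) = -j/(ω·C) = 0 - j3232 Ω
Step 3 — Parallel branch: L || C = 1/(1/L + 1/C) = 0 + j12.35 Ω.
Step 4 — Series with R1: Z_total = R1 + (L || C) = 10 + j12.35 Ω = 15.89∠51.0° Ω.
Step 5 — Source phasor: V = 24∠-133.1° V = -16.4 - j17.52 V.
Step 6 — Ohm's law: I = V / Z_total = (-16.4 - j17.52) / (10 + j12.35) = -1.507 + j0.1079 A.
Step 7 — Convert to polar: |I| = 1.51 A, ∠I = 175.9°.

I = 1.51∠175.9° A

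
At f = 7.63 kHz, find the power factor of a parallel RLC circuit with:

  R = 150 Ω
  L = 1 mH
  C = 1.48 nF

Step 1 — Angular frequency: ω = 2π·f = 2π·7630 = 4.794e+04 rad/s.
Step 2 — Component impedances:
  R: Z = R = 150 Ω
  L: Z = jωL = j·4.794e+04·0.001 = 0 + j47.94 Ω
  C: Z = 1/(jωC) = -j/(ω·C) = 0 - j1.409e+04 Ω
Step 3 — Parallel combination: 1/Z_total = 1/R + 1/L + 1/C; Z_total = 13.99 + j43.62 Ω = 45.81∠72.2° Ω.
Step 4 — Power factor: PF = cos(φ) = Re(Z)/|Z| = 13.99/45.81 = 0.3054.
Step 5 — Type: Im(Z) = 43.62 ⇒ lagging (phase φ = 72.2°).

PF = 0.3054 (lagging, φ = 72.2°)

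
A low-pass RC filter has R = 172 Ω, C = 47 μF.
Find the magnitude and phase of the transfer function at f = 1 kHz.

Step 1 — Angular frequency: ω = 2π·1000 = 6283 rad/s.
Step 2 — Transfer function: H(jω) = 1/(1 + jωRC).
Step 3 — Denominator: 1 + jωRC = 1 + j·6283·172·4.7e-05 = 1 + j50.79.
Step 4 — H = 0.0003875 - j0.01968.
Step 5 — Magnitude: |H| = 0.01968 (-34.1 dB); phase: φ = -88.9°.

|H| = 0.01968 (-34.1 dB), φ = -88.9°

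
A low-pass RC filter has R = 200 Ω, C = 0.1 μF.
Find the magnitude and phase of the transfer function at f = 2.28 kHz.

Step 1 — Angular frequency: ω = 2π·2280 = 1.433e+04 rad/s.
Step 2 — Transfer function: H(jω) = 1/(1 + jωRC).
Step 3 — Denominator: 1 + jωRC = 1 + j·1.433e+04·200·1e-07 = 1 + j0.2865.
Step 4 — H = 0.9241 - j0.2648.
Step 5 — Magnitude: |H| = 0.9613 (-0.3 dB); phase: φ = -16.0°.

|H| = 0.9613 (-0.3 dB), φ = -16.0°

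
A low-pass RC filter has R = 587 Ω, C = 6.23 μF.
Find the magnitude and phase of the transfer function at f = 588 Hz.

Step 1 — Angular frequency: ω = 2π·588 = 3695 rad/s.
Step 2 — Transfer function: H(jω) = 1/(1 + jωRC).
Step 3 — Denominator: 1 + jωRC = 1 + j·3695·587·6.23e-06 = 1 + j13.51.
Step 4 — H = 0.005448 - j0.07361.
Step 5 — Magnitude: |H| = 0.07381 (-22.6 dB); phase: φ = -85.8°.

|H| = 0.07381 (-22.6 dB), φ = -85.8°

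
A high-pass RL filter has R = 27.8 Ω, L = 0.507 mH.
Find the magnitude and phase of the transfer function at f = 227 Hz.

Step 1 — Angular frequency: ω = 2π·227 = 1426 rad/s.
Step 2 — Transfer function: H(jω) = jωL/(R + jωL).
Step 3 — Numerator jωL = j·0.7231; denominator R + jωL = 27.8 + j0.7231.
Step 4 — H = 0.0006762 + j0.02599.
Step 5 — Magnitude: |H| = 0.026 (-31.7 dB); phase: φ = 88.5°.

|H| = 0.026 (-31.7 dB), φ = 88.5°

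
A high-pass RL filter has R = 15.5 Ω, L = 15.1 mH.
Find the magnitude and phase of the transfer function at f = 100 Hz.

Step 1 — Angular frequency: ω = 2π·100 = 628.3 rad/s.
Step 2 — Transfer function: H(jω) = jωL/(R + jωL).
Step 3 — Numerator jωL = j·9.488; denominator R + jωL = 15.5 + j9.488.
Step 4 — H = 0.2726 + j0.4453.
Step 5 — Magnitude: |H| = 0.5221 (-5.6 dB); phase: φ = 58.5°.

|H| = 0.5221 (-5.6 dB), φ = 58.5°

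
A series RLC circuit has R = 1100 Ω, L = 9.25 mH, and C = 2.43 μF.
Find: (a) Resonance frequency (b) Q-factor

Step 1 — Resonance condition Im(Z)=0 gives ω₀ = 1/√(LC).
Step 2 — ω₀ = 1/√(0.00925·2.43e-06) = 6670 rad/s.
Step 3 — f₀ = ω₀/(2π) = 1062 Hz.
Step 4 — Series Q: Q = ω₀L/R = 6670·0.00925/1100 = 0.05609.

(a) f₀ = 1062 Hz  (b) Q = 0.05609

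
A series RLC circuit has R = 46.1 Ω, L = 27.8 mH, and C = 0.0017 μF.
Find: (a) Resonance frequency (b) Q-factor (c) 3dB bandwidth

Step 1 — Resonance: ω₀ = 1/√(LC) = 1/√(0.0278·1.7e-09) = 1.455e+05 rad/s.
Step 2 — f₀ = ω₀/(2π) = 2.315e+04 Hz.
Step 3 — Series Q: Q = ω₀L/R = 1.455e+05·0.0278/46.1 = 87.72.
Step 4 — Bandwidth: Δω = ω₀/Q = 1658 rad/s; BW = Δω/(2π) = 263.9 Hz.

(a) f₀ = 2.315e+04 Hz  (b) Q = 87.72  (c) BW = 263.9 Hz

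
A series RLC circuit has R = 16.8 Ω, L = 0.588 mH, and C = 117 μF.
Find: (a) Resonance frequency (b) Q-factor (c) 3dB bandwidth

Step 1 — Resonance: ω₀ = 1/√(LC) = 1/√(0.000588·0.000117) = 3813 rad/s.
Step 2 — f₀ = ω₀/(2π) = 606.8 Hz.
Step 3 — Series Q: Q = ω₀L/R = 3813·0.000588/16.8 = 0.1334.
Step 4 — Bandwidth: Δω = ω₀/Q = 2.857e+04 rad/s; BW = Δω/(2π) = 4547 Hz.

(a) f₀ = 606.8 Hz  (b) Q = 0.1334  (c) BW = 4547 Hz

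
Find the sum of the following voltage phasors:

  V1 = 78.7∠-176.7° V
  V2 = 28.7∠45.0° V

Step 1 — Convert each phasor to rectangular form:
  V1 = 78.7·(cos(-176.7°) + j·sin(-176.7°)) = -78.57 - j4.53 V
  V2 = 28.7·(cos(45.0°) + j·sin(45.0°)) = 20.29 + j20.29 V
Step 2 — Sum components: V_total = -58.28 + j15.76 V.
Step 3 — Convert to polar: |V_total| = 60.37 V, ∠V_total = 164.9°.

V_total = 60.37∠164.9° V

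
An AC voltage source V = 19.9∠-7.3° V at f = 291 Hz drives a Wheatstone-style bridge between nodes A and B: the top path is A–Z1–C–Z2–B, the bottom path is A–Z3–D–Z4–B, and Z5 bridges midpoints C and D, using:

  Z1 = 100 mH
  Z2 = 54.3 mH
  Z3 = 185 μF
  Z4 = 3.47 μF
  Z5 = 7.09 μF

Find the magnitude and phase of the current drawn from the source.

Step 1 — Angular frequency: ω = 2π·f = 2π·291 = 1828 rad/s.
Step 2 — Component impedances:
  Z1: Z = jωL = j·1828·0.1 = 0 + j182.8 Ω
  Z2: Z = jωL = j·1828·0.0543 = 0 + j99.28 Ω
  Z3: Z = 1/(jωC) = -j/(ω·C) = 0 - j2.956 Ω
  Z4: Z = 1/(jωC) = -j/(ω·C) = 0 - j157.6 Ω
  Z5: Z = 1/(jωC) = -j/(ω·C) = 0 - j77.14 Ω
Step 3 — Bridge requires nodal analysis (the Z5 bridge couples midpoints C and D, so the two paths cannot be reduced to a simple series/parallel combination). Setting node B to ground and injecting 1 A at node A, the 3-node admittance system at A, C, D solves to V_A = Z_AB = 0 - j35.79 Ω = 35.79∠-90.0° Ω.
Step 4 — Source phasor: V = 19.9∠-7.3° V = 19.74 - j2.529 V.
Step 5 — Ohm's law: I = V / Z_total = (19.74 - j2.529) / (0 - j35.79) = 0.07065 + j0.5515 A.
Step 6 — Convert to polar: |I| = 0.556 A, ∠I = 82.7°.

I = 0.556∠82.7° A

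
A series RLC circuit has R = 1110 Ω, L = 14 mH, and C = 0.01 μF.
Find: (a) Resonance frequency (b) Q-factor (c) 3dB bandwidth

Step 1 — Resonance: ω₀ = 1/√(LC) = 1/√(0.014·1e-08) = 8.452e+04 rad/s.
Step 2 — f₀ = ω₀/(2π) = 1.345e+04 Hz.
Step 3 — Series Q: Q = ω₀L/R = 8.452e+04·0.014/1110 = 1.066.
Step 4 — Bandwidth: Δω = ω₀/Q = 7.929e+04 rad/s; BW = Δω/(2π) = 1.262e+04 Hz.

(a) f₀ = 1.345e+04 Hz  (b) Q = 1.066  (c) BW = 1.262e+04 Hz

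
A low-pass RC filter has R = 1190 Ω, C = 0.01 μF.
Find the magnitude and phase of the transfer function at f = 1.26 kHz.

Step 1 — Angular frequency: ω = 2π·1260 = 7917 rad/s.
Step 2 — Transfer function: H(jω) = 1/(1 + jωRC).
Step 3 — Denominator: 1 + jωRC = 1 + j·7917·1190·1e-08 = 1 + j0.09421.
Step 4 — H = 0.9912 - j0.09338.
Step 5 — Magnitude: |H| = 0.9956 (-0.0 dB); phase: φ = -5.4°.

|H| = 0.9956 (-0.0 dB), φ = -5.4°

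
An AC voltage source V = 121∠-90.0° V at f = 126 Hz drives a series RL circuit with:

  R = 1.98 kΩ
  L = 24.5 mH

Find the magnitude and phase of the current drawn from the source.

Step 1 — Angular frequency: ω = 2π·f = 2π·126 = 791.7 rad/s.
Step 2 — Component impedances:
  R: Z = R = 1980 Ω
  L: Z = jωL = j·791.7·0.0245 = 0 + j19.4 Ω
Step 3 — Series combination: Z_total = R + L = 1980 + j19.4 Ω = 1980∠0.6° Ω.
Step 4 — Source phasor: V = 121∠-90.0° V = 0 - j121 V.
Step 5 — Ohm's law: I = V / Z_total = (0 - j121) / (1980 + j19.4) = -0.0005986 - j0.06111 A.
Step 6 — Convert to polar: |I| = 0.06111 A, ∠I = -90.6°.

I = 0.06111∠-90.6° A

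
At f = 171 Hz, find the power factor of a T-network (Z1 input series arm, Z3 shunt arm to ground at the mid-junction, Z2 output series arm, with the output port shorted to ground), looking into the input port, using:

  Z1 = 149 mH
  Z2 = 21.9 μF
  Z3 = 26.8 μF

Step 1 — Angular frequency: ω = 2π·f = 2π·171 = 1074 rad/s.
Step 2 — Component impedances:
  Z1: Z = jωL = j·1074·0.149 = 0 + j160.1 Ω
  Z2: Z = 1/(jωC) = -j/(ω·C) = 0 - j42.5 Ω
  Z3: Z = 1/(jωC) = -j/(ω·C) = 0 - j34.73 Ω
Step 3 — With the output port shorted to ground, the output series arm Z2 runs from the junction to ground; the shunt arm Z3 also runs from the junction to ground. They appear in parallel: Z3 || Z2 = 0 - j19.11 Ω.
Step 4 — Series with input arm Z1: Z_in = Z1 + (Z3 || Z2) = 0 + j141 Ω = 141∠90.0° Ω.
Step 5 — Power factor: PF = cos(φ) = Re(Z)/|Z| = 0/141 = 0.
Step 6 — Type: Im(Z) = 141 ⇒ lagging (phase φ = 90.0°).

PF = 0 (lagging, φ = 90.0°)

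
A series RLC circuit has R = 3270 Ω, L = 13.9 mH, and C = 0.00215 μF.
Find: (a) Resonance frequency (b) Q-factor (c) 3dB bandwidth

Step 1 — Resonance condition Im(Z)=0 gives ω₀ = 1/√(LC).
Step 2 — ω₀ = 1/√(0.0139·2.15e-09) = 1.829e+05 rad/s.
Step 3 — f₀ = ω₀/(2π) = 2.911e+04 Hz.
Step 4 — Series Q: Q = ω₀L/R = 1.829e+05·0.0139/3270 = 0.7776.
Step 5 — 3dB bandwidth: Δω = ω₀/Q = 2.353e+05 rad/s; BW = Δω/(2π) = 3.744e+04 Hz.

(a) f₀ = 2.911e+04 Hz  (b) Q = 0.7776  (c) BW = 3.744e+04 Hz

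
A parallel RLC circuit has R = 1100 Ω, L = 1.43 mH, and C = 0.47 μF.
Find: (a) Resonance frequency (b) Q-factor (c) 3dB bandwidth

Step 1 — Resonance: ω₀ = 1/√(LC) = 1/√(0.00143·4.7e-07) = 3.857e+04 rad/s.
Step 2 — f₀ = ω₀/(2π) = 6139 Hz.
Step 3 — Parallel Q: Q = R/(ω₀L) = 1100/(3.857e+04·0.00143) = 19.94.
Step 4 — Bandwidth: Δω = ω₀/Q = 1934 rad/s; BW = Δω/(2π) = 307.8 Hz.

(a) f₀ = 6139 Hz  (b) Q = 19.94  (c) BW = 307.8 Hz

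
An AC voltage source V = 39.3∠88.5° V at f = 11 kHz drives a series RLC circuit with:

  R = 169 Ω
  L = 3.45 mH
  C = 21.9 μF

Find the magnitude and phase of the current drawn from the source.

Step 1 — Angular frequency: ω = 2π·f = 2π·1.1e+04 = 6.912e+04 rad/s.
Step 2 — Component impedances:
  R: Z = R = 169 Ω
  L: Z = jωL = j·6.912e+04·0.00345 = 0 + j238.4 Ω
  C: Z = 1/(jωC) = -j/(ω·C) = 0 - j0.6607 Ω
Step 3 — Series combination: Z_total = R + L + C = 169 + j237.8 Ω = 291.7∠54.6° Ω.
Step 4 — Source phasor: V = 39.3∠88.5° V = 1.029 + j39.29 V.
Step 5 — Ohm's law: I = V / Z_total = (1.029 + j39.29) / (169 + j237.8) = 0.1118 + j0.07514 A.
Step 6 — Convert to polar: |I| = 0.1347 A, ∠I = 33.9°.

I = 0.1347∠33.9° A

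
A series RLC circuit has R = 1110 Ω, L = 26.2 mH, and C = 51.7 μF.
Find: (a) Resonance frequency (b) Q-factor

Step 1 — Resonance condition Im(Z)=0 gives ω₀ = 1/√(LC).
Step 2 — ω₀ = 1/√(0.0262·5.17e-05) = 859.2 rad/s.
Step 3 — f₀ = ω₀/(2π) = 136.7 Hz.
Step 4 — Series Q: Q = ω₀L/R = 859.2·0.0262/1110 = 0.02028.

(a) f₀ = 136.7 Hz  (b) Q = 0.02028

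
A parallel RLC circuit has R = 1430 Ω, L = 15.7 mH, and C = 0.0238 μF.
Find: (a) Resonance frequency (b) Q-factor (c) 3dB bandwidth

Step 1 — Resonance: ω₀ = 1/√(LC) = 1/√(0.0157·2.38e-08) = 5.173e+04 rad/s.
Step 2 — f₀ = ω₀/(2π) = 8233 Hz.
Step 3 — Parallel Q: Q = R/(ω₀L) = 1430/(5.173e+04·0.0157) = 1.761.
Step 4 — Bandwidth: Δω = ω₀/Q = 2.938e+04 rad/s; BW = Δω/(2π) = 4676 Hz.

(a) f₀ = 8233 Hz  (b) Q = 1.761  (c) BW = 4676 Hz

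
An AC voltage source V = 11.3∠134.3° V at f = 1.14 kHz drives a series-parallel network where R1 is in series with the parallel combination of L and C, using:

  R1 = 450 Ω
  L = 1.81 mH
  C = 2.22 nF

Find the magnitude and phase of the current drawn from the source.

Step 1 — Angular frequency: ω = 2π·f = 2π·1140 = 7163 rad/s.
Step 2 — Component impedances:
  R1: Z = R = 450 Ω
  L: Z = jωL = j·7163·0.00181 = 0 + j12.96 Ω
  C: Z = 1/(jωC) = -j/(ω·C) = 0 - j6.289e+04 Ω
Step 3 — Parallel branch: L || C = 1/(1/L + 1/C) = 0 + j12.97 Ω.
Step 4 — Series with R1: Z_total = R1 + (L || C) = 450 + j12.97 Ω = 450.2∠1.7° Ω.
Step 5 — Source phasor: V = 11.3∠134.3° V = -7.892 + j8.087 V.
Step 6 — Ohm's law: I = V / Z_total = (-7.892 + j8.087) / (450 + j12.97) = -0.01701 + j0.01846 A.
Step 7 — Convert to polar: |I| = 0.0251 A, ∠I = 132.6°.

I = 0.0251∠132.6° A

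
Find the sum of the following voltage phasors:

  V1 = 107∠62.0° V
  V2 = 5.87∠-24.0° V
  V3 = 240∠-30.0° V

Step 1 — Convert each phasor to rectangular form:
  V1 = 107·(cos(62.0°) + j·sin(62.0°)) = 50.23 + j94.48 V
  V2 = 5.87·(cos(-24.0°) + j·sin(-24.0°)) = 5.363 - j2.388 V
  V3 = 240·(cos(-30.0°) + j·sin(-30.0°)) = 207.8 - j120 V
Step 2 — Sum components: V_total = 263.4 - j27.91 V.
Step 3 — Convert to polar: |V_total| = 264.9 V, ∠V_total = -6.0°.

V_total = 264.9∠-6.0° V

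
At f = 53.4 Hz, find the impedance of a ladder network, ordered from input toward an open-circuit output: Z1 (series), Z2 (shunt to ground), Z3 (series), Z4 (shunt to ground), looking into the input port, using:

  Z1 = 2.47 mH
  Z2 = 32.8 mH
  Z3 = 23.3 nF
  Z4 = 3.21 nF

Step 1 — Angular frequency: ω = 2π·f = 2π·53.4 = 335.5 rad/s.
Step 2 — Component impedances:
  Z1: Z = jωL = j·335.5·0.00247 = 0 + j0.8287 Ω
  Z2: Z = jωL = j·335.5·0.0328 = 0 + j11.01 Ω
  Z3: Z = 1/(jωC) = -j/(ω·C) = 0 - j1.279e+05 Ω
  Z4: Z = 1/(jωC) = -j/(ω·C) = 0 - j9.285e+05 Ω
Step 3 — Ladder network (open output): work backward from the far end, alternating series and parallel combinations. Z_in = 0 + j11.83 Ω = 11.83∠90.0° Ω.

Z = 0 + j11.83 Ω = 11.83∠90.0° Ω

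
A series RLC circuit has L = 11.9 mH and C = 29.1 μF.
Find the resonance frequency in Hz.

Step 1 — Resonance condition Im(Z)=0 gives ω₀ = 1/√(LC).
Step 2 — ω₀ = 1/√(0.0119·2.91e-05) = 1699 rad/s.
Step 3 — f₀ = ω₀/(2π) = 270.5 Hz.

f₀ = 270.5 Hz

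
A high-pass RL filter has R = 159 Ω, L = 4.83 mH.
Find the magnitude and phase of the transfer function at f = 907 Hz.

Step 1 — Angular frequency: ω = 2π·907 = 5699 rad/s.
Step 2 — Transfer function: H(jω) = jωL/(R + jωL).
Step 3 — Numerator jωL = j·27.53; denominator R + jωL = 159 + j27.53.
Step 4 — H = 0.0291 + j0.1681.
Step 5 — Magnitude: |H| = 0.1706 (-15.4 dB); phase: φ = 80.2°.

|H| = 0.1706 (-15.4 dB), φ = 80.2°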